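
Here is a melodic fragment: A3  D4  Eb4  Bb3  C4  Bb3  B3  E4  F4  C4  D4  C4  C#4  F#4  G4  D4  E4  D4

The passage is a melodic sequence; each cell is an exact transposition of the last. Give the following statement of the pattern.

Taking 6-note groups, the heads are A3, B3, C#4: the pattern moves up a 2nd.
So cell 4 is D#4 G#4 A4 E4 F#4 E4.

D#4 G#4 A4 E4 F#4 E4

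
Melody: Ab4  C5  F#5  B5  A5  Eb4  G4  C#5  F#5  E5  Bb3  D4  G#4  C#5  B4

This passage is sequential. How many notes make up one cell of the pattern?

15 notes total. Splitting into 3 groups of 5:
Ab4 C5 F#5 B5 A5 | Eb4 G4 C#5 F#5 E5 | Bb3 D4 G#4 C#5 B4
That's a consistent down a 4th shift per cell, and no other grouping gives one.

5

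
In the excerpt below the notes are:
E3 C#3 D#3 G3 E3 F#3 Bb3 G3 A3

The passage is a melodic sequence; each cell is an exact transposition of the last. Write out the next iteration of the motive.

The 3-note cells begin on E3, G3, Bb3 — each up a 3rd from the last.
From Db4 the exact shape gives Db4 Bb3 C4.

Db4 Bb3 C4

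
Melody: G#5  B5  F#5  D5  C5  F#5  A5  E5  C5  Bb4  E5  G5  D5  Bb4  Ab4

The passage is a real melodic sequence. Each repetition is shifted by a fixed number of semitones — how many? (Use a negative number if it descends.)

With a 5-note motive the entries are G#5, F#5, E5, each down a 2nd from the previous.
G#5 to F#5 spans -2 semitones.

-2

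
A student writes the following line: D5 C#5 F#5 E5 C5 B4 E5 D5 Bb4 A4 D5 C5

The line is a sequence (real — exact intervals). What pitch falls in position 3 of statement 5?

The unit is 4 notes. Position-3 pitches of the 3 shown cells: F#5, E5, D5.
Carrying that down a 2nd forward: C5 → Bb4.

Bb4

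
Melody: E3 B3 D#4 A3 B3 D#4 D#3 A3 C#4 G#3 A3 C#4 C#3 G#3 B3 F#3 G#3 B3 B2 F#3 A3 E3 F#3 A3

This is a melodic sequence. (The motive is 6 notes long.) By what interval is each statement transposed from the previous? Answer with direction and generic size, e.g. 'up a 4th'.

The 6-note cells begin on E3, D#3, C#3, B2 — each down a 2nd from the last.
E3 to D#3 is down a 2nd.

down a 2nd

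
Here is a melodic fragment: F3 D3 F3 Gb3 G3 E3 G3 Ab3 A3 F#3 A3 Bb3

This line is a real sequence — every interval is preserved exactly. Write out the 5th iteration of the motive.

C#4 A#3 C#4 D4

Taking 4-note groups, the heads are F3, G3, A3: the pattern moves up a 2nd.
Extending up a 2nd: B3 → C#4.
So cell 5 is C#4 A#3 C#4 D4.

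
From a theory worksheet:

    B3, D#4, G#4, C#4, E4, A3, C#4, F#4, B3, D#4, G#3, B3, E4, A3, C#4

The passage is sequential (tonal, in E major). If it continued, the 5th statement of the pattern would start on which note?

Unit = 5 notes; the statements start on B3, A3, G#3, moving down a 2nd each time.
Continuing: F#3 → E3. Statement 5 starts on E3.

E3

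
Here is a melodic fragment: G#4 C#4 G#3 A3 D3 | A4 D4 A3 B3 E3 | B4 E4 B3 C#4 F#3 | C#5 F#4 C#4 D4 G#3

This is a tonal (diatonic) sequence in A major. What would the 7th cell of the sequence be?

F#5 B4 F#4 G#4 C#4

Unit = 5 notes; the statements start on G#4, A4, B4, C#5, moving up a 2nd each time.
Extending up a 2nd: D5 → E5 → F#5.
So cell 7 is F#5 B4 F#4 G#4 C#4.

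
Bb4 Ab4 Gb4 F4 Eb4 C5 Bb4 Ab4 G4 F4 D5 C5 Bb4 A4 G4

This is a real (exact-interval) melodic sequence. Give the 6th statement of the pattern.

G#5 F#5 E5 D#5 C#5

Unit = 5 notes; the statements start on Bb4, C5, D5, moving up a 2nd each time.
Carrying on: E5 → F#5 → G#5.
From G#5 the exact shape gives G#5 F#5 E5 D#5 C#5.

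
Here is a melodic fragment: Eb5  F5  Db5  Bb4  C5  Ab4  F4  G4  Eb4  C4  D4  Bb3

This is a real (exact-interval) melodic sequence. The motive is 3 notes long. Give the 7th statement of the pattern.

The 3-note cells begin on Eb5, Bb4, F4, C4 — each down a 4th from the last.
Continuing the starts: G3 → D3 → A2.
So cell 7 is A2 B2 G2.

A2 B2 G2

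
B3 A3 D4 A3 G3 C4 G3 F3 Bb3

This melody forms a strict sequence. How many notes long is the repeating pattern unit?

Try groups of 3 (3 cells in 9 notes):
B3 A3 D4 | A3 G3 C4 | G3 F3 Bb3
Every group is a transposition down a 2nd of the one before; no shorter unit works.

3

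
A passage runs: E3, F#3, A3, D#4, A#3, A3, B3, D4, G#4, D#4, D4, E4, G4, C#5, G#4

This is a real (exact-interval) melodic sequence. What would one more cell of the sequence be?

G4 A4 C5 F#5 C#5

Unit = 5 notes; the statements start on E3, A3, D4, moving up a 4th each time.
Statement 4 starts on G4 and keeps the same exact contour: G4 A4 C5 F#5 C#5.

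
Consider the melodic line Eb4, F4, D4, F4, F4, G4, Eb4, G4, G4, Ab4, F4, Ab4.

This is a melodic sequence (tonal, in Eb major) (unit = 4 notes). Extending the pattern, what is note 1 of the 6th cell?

C5

With 4-note cells, note 1 of each statement runs Eb4, F4, G4.
Extending up a 2nd: Ab4 → Bb4 → C5.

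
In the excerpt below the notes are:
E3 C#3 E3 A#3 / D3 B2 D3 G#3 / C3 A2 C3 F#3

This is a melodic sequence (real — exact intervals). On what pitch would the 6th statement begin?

Taking 4-note groups, the heads are E3, D3, C3: the pattern moves down a 2nd.
Continuing: Bb2 → Ab2 → Gb2. Statement 6 starts on Gb2.

Gb2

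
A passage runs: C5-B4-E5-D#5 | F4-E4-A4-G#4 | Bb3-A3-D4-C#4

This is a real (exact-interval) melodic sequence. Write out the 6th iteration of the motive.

Db2 C2 F2 E2

The 4-note cells begin on C5, F4, Bb3 — each down a 5th from the last.
Continuing the starts: Eb3 → Ab2 → Db2.
Statement 6 starts on Db2 and keeps the same exact contour: Db2 C2 F2 E2.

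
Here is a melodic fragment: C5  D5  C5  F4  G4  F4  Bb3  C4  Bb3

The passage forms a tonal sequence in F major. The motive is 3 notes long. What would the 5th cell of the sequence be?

A2 Bb2 A2

The 3-note cells begin on C5, F4, Bb3 — each down a 5th from the last.
Carrying on: E3 → A2.
Statement 5 starts on A2 and keeps the same diatonic contour: A2 Bb2 A2.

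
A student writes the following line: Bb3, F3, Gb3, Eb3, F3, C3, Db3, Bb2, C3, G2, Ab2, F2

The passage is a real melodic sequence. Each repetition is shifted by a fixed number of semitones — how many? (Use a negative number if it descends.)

-5

Taking 4-note groups, the heads are Bb3, F3, C3: the pattern moves down a 4th.
Bb3 to F3 spans -5 semitones.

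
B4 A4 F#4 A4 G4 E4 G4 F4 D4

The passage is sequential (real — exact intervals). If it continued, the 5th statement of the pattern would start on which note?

Unit = 3 notes; the statements start on B4, A4, G4, moving down a 2nd each time.
Extending the heads down a 2nd: F4 → Eb4.

Eb4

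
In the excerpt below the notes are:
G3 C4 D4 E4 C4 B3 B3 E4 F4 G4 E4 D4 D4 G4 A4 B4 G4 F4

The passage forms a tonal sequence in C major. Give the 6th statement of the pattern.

Unit = 6 notes; the statements start on G3, B3, D4, moving up a 3rd each time.
Continuing the starts: F4 → A4 → C5.
Statement 6 starts on C5 and keeps the same diatonic contour: C5 F5 G5 A5 F5 E5.

C5 F5 G5 A5 F5 E5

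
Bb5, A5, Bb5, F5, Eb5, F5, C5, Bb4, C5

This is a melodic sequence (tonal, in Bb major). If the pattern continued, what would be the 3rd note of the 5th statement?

With 3-note cells, note 3 of each statement runs Bb5, F5, C5.
Carrying that down a 4th forward: G4 → D4.

D4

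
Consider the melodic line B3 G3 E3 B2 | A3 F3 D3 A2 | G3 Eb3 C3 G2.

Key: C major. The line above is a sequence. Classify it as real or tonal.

Each cell has the same semitone pattern (-4, -3, -5) — intervals are preserved exactly.
And Eb3 lies outside C major, so the sequence is real rather than tonal.

real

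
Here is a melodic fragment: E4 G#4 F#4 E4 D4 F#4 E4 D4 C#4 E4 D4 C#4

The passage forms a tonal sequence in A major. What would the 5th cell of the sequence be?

With a 4-note motive the entries are E4, D4, C#4, each down a 2nd from the previous.
Continuing the starts: B3 → A3.
Statement 5 starts on A3 and keeps the same diatonic contour: A3 C#4 B3 A3.

A3 C#4 B3 A3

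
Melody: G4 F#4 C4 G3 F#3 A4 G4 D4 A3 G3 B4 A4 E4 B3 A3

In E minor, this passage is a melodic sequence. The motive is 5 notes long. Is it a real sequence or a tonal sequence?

Every note is diatonic to E minor.
Cell 1 has -1 semitones from note 1 to 2, but cell 2 has -2 — the interval quality changes while the contour stays the same, which is the hallmark of a tonal sequence.

tonal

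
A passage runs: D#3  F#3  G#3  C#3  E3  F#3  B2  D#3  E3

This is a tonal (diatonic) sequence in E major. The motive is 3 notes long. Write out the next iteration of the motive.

Unit = 3 notes; the statements start on D#3, C#3, B2, moving down a 2nd each time.
Statement 4 starts on A2 and keeps the same diatonic contour: A2 C#3 D#3.

A2 C#3 D#3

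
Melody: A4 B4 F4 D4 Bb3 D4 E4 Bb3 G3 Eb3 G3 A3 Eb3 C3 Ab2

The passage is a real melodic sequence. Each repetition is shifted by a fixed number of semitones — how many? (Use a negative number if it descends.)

-7

With a 5-note motive the entries are A4, D4, G3, each down a 5th from the previous.
A4 to D4 spans -7 semitones.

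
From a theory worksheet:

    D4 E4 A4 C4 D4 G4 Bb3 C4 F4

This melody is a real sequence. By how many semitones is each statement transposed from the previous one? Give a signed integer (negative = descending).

With a 3-note motive the entries are D4, C4, Bb3, each down a 2nd from the previous.
Counting half-steps from D4 to C4: -2.

-2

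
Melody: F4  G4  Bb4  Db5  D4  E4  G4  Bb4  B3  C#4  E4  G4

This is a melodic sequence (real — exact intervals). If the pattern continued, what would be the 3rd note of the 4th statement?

Grouping in 4s, the 3rd note of each cell is Bb4, G4, E4.
Each moves down a 3rd; the next is C#4.

C#4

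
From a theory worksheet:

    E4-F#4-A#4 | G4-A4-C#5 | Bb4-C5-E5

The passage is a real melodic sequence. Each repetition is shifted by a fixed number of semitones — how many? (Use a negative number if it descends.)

Taking 3-note groups, the heads are E4, G4, Bb4: the pattern moves up a 3rd.
E4 to G4 spans +3 semitones.

3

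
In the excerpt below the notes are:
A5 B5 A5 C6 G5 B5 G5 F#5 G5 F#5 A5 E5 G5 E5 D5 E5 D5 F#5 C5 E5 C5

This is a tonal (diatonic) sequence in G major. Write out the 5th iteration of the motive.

G4 A4 G4 B4 F#4 A4 F#4

With a 7-note motive the entries are A5, F#5, D5, each down a 3rd from the previous.
Extending down a 3rd: B4 → G4.
So cell 5 is G4 A4 G4 B4 F#4 A4 F#4.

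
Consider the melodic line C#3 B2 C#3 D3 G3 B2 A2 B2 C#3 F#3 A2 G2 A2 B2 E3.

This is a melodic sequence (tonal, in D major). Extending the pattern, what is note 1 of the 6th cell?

E2

With 5-note cells, note 1 of each statement runs C#3, B2, A2.
Extending down a 2nd: G2 → F#2 → E2.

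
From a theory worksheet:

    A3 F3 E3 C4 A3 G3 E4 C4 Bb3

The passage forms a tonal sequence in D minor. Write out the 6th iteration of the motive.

Unit = 3 notes; the statements start on A3, C4, E4, moving up a 3rd each time.
Carrying on: G4 → Bb4 → D5.
So cell 6 is D5 Bb4 A4.

D5 Bb4 A4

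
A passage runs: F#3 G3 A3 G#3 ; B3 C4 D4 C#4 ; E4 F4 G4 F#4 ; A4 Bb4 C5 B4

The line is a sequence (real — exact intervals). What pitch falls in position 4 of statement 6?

A5

With 4-note cells, note 4 of each statement runs G#3, C#4, F#4, B4.
Carrying that up a 4th forward: E5 → A5.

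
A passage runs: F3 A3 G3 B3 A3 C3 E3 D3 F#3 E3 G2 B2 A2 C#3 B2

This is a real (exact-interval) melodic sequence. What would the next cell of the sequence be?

D2 F#2 E2 G#2 F#2

With a 5-note motive the entries are F3, C3, G2, each down a 4th from the previous.
Statement 4 starts on D2 and keeps the same exact contour: D2 F#2 E2 G#2 F#2.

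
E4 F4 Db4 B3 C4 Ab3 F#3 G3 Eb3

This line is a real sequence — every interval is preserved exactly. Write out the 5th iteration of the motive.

G#2 A2 F2

Unit = 3 notes; the statements start on E4, B3, F#3, moving down a 4th each time.
Continuing the starts: C#3 → G#2.
So cell 5 is G#2 A2 F2.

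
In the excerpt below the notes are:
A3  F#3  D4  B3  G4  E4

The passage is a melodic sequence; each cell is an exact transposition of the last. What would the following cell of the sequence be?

C5 A4

Unit = 2 notes; the statements start on A3, D4, G4, moving up a 4th each time.
From C5 the exact shape gives C5 A4.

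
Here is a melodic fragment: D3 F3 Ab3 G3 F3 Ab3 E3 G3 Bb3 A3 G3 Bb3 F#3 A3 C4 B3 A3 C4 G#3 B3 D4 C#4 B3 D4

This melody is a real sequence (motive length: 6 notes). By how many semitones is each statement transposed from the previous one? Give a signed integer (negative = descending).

Unit = 6 notes; the statements start on D3, E3, F#3, G#3, moving up a 2nd each time.
D3 to E3 spans +2 semitones.

2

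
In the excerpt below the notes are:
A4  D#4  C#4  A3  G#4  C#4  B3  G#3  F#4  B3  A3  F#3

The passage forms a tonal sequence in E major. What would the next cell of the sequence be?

With a 4-note motive the entries are A4, G#4, F#4, each down a 2nd from the previous.
Statement 4 starts on E4 and keeps the same diatonic contour: E4 A3 G#3 E3.

E4 A3 G#3 E3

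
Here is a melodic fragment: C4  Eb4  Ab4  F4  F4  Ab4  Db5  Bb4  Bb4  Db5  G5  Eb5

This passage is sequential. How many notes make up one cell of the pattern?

4

There are 12 notes; a 4-note unit gives 3 cells:
C4 Eb4 Ab4 F4 | F4 Ab4 Db5 Bb4 | Bb4 Db5 G5 Eb5
Each cell is the previous one up a 4th — so the unit is 4 notes.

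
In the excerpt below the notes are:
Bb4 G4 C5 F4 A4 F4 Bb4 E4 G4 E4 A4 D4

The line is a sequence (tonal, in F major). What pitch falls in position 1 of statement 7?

C4

With 4-note cells, note 1 of each statement runs Bb4, A4, G4.
Each moves down a 2nd. Continuing: F4 → E4 → D4 → C4.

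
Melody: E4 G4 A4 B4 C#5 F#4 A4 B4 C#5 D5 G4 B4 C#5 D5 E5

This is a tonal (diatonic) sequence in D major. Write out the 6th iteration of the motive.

Taking 5-note groups, the heads are E4, F#4, G4: the pattern moves up a 2nd.
Extending up a 2nd: A4 → B4 → C#5.
From C#5 the diatonic shape gives C#5 E5 F#5 G5 A5.

C#5 E5 F#5 G5 A5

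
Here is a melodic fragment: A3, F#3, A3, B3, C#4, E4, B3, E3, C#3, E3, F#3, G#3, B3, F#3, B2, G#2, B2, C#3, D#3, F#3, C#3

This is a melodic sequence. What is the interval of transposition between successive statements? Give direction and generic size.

Unit = 7 notes; the statements start on A3, E3, B2, moving down a 4th each time.
A3 to E3 is down a 4th.

down a 4th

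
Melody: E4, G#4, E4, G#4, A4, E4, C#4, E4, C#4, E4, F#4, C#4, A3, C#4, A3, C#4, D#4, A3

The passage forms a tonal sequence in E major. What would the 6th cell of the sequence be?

B2 D#3 B2 D#3 E3 B2

Taking 6-note groups, the heads are E4, C#4, A3: the pattern moves down a 3rd.
Carrying on: F#3 → D#3 → B2.
So cell 6 is B2 D#3 B2 D#3 E3 B2.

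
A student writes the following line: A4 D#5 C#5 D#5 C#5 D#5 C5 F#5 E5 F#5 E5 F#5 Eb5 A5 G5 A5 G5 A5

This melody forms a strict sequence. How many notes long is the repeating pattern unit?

Try groups of 6 (3 cells in 18 notes):
A4 D#5 C#5 D#5 C#5 D#5 | C5 F#5 E5 F#5 E5 F#5 | Eb5 A5 G5 A5 G5 A5
Each cell is the previous one up a 3rd — so the unit is 6 notes.

6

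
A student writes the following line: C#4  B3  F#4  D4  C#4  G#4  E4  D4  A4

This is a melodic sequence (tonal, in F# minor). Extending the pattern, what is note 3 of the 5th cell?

With 3-note cells, note 3 of each statement runs F#4, G#4, A4.
Carrying that up a 2nd forward: B4 → C#5.

C#5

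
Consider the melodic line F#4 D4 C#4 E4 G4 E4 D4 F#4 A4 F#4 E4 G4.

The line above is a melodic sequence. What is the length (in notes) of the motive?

4

Try groups of 4 (3 cells in 12 notes):
F#4 D4 C#4 E4 | G4 E4 D4 F#4 | A4 F#4 E4 G4
Each cell is the previous one up a 2nd — so the unit is 4 notes.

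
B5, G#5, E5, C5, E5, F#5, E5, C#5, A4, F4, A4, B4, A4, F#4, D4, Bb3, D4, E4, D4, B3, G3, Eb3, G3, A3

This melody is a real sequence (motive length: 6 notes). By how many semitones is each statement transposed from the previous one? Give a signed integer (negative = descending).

Taking 6-note groups, the heads are B5, E5, A4, D4: the pattern moves down a 5th.
B5→E5 is 76 − 83 = -7 semitones.

-7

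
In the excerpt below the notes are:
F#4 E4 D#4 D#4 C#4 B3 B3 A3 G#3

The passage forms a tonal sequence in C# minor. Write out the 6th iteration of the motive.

Unit = 3 notes; the statements start on F#4, D#4, B3, moving down a 3rd each time.
Extending down a 3rd: G#3 → E3 → C#3.
So cell 6 is C#3 B2 A2.

C#3 B2 A2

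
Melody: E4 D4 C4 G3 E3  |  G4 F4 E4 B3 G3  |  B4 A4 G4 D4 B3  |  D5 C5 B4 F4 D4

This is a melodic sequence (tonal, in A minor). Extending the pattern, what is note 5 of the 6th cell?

With 5-note cells, note 5 of each statement runs E3, G3, B3, D4.
Each moves up a 3rd. Continuing: F4 → A4.

A4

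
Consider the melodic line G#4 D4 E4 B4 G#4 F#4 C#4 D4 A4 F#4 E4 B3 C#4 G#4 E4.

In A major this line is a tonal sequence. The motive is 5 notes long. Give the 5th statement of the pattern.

The 5-note cells begin on G#4, F#4, E4 — each down a 2nd from the last.
Carrying on: D4 → C#4.
So cell 5 is C#4 G#3 A3 E4 C#4.

C#4 G#3 A3 E4 C#4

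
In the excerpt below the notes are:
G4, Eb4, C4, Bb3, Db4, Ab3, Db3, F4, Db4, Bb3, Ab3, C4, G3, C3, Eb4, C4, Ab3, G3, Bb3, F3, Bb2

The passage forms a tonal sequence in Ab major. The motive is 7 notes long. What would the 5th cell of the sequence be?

C4 Ab3 F3 Eb3 G3 Db3 G2

Taking 7-note groups, the heads are G4, F4, Eb4: the pattern moves down a 2nd.
Continuing the starts: Db4 → C4.
Statement 5 starts on C4 and keeps the same diatonic contour: C4 Ab3 F3 Eb3 G3 Db3 G2.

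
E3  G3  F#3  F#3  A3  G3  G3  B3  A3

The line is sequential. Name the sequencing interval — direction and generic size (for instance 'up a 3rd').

up a 2nd

Taking 3-note groups, the heads are E3, F#3, G3: the pattern moves up a 2nd.
E3 to F#3 is up a 2nd.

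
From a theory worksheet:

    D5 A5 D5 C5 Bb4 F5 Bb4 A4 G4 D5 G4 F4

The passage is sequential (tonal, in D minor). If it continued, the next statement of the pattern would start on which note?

With a 4-note motive the entries are D5, Bb4, G4, each down a 3rd from the previous.
The next head, down a 3rd from G4, is E4.

E4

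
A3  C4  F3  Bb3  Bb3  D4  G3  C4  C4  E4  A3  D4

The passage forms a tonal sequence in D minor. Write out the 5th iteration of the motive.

E4 G4 C4 F4

Taking 4-note groups, the heads are A3, Bb3, C4: the pattern moves up a 2nd.
Extending up a 2nd: D4 → E4.
So cell 5 is E4 G4 C4 F4.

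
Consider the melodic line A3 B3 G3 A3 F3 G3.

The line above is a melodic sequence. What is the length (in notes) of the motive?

2

There are 6 notes; a 2-note unit gives 3 cells:
A3 B3 | G3 A3 | F3 G3
That's a consistent down a 2nd shift per cell, and no other grouping gives one.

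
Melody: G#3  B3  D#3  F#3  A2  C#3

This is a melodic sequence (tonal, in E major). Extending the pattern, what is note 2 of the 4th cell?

The unit is 2 notes. Position-2 pitches of the 3 shown cells: B3, F#3, C#3.
From C#3, down a 4th gives G#2.

G#2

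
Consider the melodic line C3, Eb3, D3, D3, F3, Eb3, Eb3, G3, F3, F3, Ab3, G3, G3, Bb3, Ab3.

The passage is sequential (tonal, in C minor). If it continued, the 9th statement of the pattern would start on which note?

D4

The 3-note cells begin on C3, D3, Eb3, F3, G3 — each up a 2nd from the last.
Extending the heads up a 2nd: Ab3 → Bb3 → C4 → D4.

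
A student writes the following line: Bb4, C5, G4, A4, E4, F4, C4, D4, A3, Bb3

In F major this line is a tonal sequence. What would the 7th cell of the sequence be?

With a 2-note motive the entries are Bb4, G4, E4, C4, A3, each down a 3rd from the previous.
Carrying on: F3 → D3.
So cell 7 is D3 E3.

D3 E3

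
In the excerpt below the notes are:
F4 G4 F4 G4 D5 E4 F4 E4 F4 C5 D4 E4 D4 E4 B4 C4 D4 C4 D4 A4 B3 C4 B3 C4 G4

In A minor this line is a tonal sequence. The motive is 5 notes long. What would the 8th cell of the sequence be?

F3 G3 F3 G3 D4

Unit = 5 notes; the statements start on F4, E4, D4, C4, B3, moving down a 2nd each time.
Carrying on: A3 → G3 → F3.
So cell 8 is F3 G3 F3 G3 D4.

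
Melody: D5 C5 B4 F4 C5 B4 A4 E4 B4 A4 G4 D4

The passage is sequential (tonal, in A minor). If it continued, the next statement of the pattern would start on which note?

A4

The 4-note cells begin on D5, C5, B4 — each down a 2nd from the last.
The next head, down a 2nd from B4, is A4.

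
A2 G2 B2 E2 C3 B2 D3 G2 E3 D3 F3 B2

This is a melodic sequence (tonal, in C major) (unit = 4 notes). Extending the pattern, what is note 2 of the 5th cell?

A3

Grouping in 4s, the 2nd note of each cell is G2, B2, D3.
Carrying that up a 3rd forward: F3 → A3.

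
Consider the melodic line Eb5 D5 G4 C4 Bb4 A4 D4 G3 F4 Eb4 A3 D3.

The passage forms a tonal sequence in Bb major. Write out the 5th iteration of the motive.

G3 F3 Bb2 Eb2

The 4-note cells begin on Eb5, Bb4, F4 — each down a 4th from the last.
Continuing the starts: C4 → G3.
So cell 5 is G3 F3 Bb2 Eb2.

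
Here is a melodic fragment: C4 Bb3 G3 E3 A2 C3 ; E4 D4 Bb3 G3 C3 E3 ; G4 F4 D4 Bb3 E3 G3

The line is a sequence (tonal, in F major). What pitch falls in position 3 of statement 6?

Grouping in 6s, the 3rd note of each cell is G3, Bb3, D4.
Each moves up a 3rd. Continuing: F4 → A4 → C5.

C5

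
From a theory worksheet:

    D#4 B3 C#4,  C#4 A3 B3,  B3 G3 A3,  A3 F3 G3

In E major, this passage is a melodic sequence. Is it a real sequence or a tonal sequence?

Each cell has the same semitone pattern (-4, 2) — intervals are preserved exactly.
And G3 lies outside E major, so the sequence is real rather than tonal.

real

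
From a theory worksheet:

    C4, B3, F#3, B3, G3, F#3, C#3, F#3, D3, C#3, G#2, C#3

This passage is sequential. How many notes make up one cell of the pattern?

4

12 notes total. Splitting into 3 groups of 4:
C4 B3 F#3 B3 | G3 F#3 C#3 F#3 | D3 C#3 G#2 C#3
Every group is a transposition down a 4th of the one before; no shorter unit works.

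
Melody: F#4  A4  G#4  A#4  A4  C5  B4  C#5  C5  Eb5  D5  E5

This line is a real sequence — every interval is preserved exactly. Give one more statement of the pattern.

Eb5 Gb5 F5 G5

The 4-note cells begin on F#4, A4, C5 — each up a 3rd from the last.
From Eb5 the exact shape gives Eb5 Gb5 F5 G5.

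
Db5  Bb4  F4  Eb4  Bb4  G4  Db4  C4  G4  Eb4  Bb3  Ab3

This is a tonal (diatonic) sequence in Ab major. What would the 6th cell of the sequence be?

Unit = 4 notes; the statements start on Db5, Bb4, G4, moving down a 3rd each time.
Extending down a 3rd: Eb4 → C4 → Ab3.
So cell 6 is Ab3 F3 C3 Bb2.

Ab3 F3 C3 Bb2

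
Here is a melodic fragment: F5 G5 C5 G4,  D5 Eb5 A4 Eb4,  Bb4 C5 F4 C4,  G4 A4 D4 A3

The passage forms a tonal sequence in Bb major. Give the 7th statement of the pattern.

A3 Bb3 Eb3 Bb2

With a 4-note motive the entries are F5, D5, Bb4, G4, each down a 3rd from the previous.
Continuing the starts: Eb4 → C4 → A3.
So cell 7 is A3 Bb3 Eb3 Bb2.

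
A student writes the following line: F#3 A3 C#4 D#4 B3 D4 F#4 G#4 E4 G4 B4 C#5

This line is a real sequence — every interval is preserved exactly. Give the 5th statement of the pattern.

D5 F5 A5 B5

With a 4-note motive the entries are F#3, B3, E4, each up a 4th from the previous.
Carrying on: A4 → D5.
From D5 the exact shape gives D5 F5 A5 B5.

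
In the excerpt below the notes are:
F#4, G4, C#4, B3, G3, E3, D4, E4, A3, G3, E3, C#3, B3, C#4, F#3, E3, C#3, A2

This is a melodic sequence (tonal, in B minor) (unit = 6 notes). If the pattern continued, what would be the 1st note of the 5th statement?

E3

Grouping in 6s, the 1st note of each cell is F#4, D4, B3.
Extending down a 3rd: G3 → E3.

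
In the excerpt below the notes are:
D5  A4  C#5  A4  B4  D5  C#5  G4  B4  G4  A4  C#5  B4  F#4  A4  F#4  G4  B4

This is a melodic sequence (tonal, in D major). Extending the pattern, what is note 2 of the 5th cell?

The unit is 6 notes. Position-2 pitches of the 3 shown cells: A4, G4, F#4.
Carrying that down a 2nd forward: E4 → D4.

D4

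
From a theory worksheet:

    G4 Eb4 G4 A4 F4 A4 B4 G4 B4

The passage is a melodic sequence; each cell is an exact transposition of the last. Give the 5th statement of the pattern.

D#5 B4 D#5

Taking 3-note groups, the heads are G4, A4, B4: the pattern moves up a 2nd.
Continuing the starts: C#5 → D#5.
Statement 5 starts on D#5 and keeps the same exact contour: D#5 B4 D#5.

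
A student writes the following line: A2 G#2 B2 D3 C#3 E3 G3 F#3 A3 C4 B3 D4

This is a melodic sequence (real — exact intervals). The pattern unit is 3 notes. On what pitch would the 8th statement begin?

Ab5

With a 3-note motive the entries are A2, D3, G3, C4, each up a 4th from the previous.
Extending the heads up a 4th: F4 → Bb4 → Eb5 → Ab5.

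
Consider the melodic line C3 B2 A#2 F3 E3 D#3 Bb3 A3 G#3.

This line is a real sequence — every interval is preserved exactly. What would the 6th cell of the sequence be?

The 3-note cells begin on C3, F3, Bb3 — each up a 4th from the last.
Continuing the starts: Eb4 → Ab4 → Db5.
Statement 6 starts on Db5 and keeps the same exact contour: Db5 C5 B4.

Db5 C5 B4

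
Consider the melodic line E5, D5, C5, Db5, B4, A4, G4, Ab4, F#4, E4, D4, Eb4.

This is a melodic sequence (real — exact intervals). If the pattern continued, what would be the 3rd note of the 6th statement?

Grouping in 4s, the 3rd note of each cell is C5, G4, D4.
Extending down a 4th: A3 → E3 → B2.

B2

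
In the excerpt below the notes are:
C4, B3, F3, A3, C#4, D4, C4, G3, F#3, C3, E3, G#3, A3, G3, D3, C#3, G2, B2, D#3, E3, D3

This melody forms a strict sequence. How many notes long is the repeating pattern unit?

7

There are 21 notes; a 7-note unit gives 3 cells:
C4 B3 F3 A3 C#4 D4 C4 | G3 F#3 C3 E3 G#3 A3 G3 | D3 C#3 G2 B2 D#3 E3 D3
Every group is a transposition down a 4th of the one before; no shorter unit works.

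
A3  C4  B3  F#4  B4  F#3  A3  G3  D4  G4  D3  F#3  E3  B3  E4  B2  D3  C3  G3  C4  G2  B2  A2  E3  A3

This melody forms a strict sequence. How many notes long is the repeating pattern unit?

25 notes total. Splitting into 5 groups of 5:
A3 C4 B3 F#4 B4 | F#3 A3 G3 D4 G4 | D3 F#3 E3 B3 E4 | B2 D3 C3 G3 C4 | G2 B2 A2 E3 A3
Every group is a transposition down a 3rd of the one before; no shorter unit works.

5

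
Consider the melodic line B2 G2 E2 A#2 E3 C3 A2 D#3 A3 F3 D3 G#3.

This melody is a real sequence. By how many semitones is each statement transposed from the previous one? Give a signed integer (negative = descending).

Unit = 4 notes; the statements start on B2, E3, A3, moving up a 4th each time.
B2→E3 is 52 − 47 = 5 semitones.

5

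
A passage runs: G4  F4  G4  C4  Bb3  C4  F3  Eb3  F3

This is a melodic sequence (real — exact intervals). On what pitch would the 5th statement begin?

Taking 3-note groups, the heads are G4, C4, F3: the pattern moves down a 5th.
Extending the heads down a 5th: Bb2 → Eb2.

Eb2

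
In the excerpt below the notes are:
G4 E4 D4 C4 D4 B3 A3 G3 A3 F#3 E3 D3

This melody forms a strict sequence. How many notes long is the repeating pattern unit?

There are 12 notes; a 4-note unit gives 3 cells:
G4 E4 D4 C4 | D4 B3 A3 G3 | A3 F#3 E3 D3
Each cell is the previous one down a 4th — so the unit is 4 notes.

4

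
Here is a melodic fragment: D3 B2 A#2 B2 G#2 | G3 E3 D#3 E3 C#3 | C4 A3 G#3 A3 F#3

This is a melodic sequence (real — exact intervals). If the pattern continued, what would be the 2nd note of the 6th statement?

C5

The unit is 5 notes. Position-2 pitches of the 3 shown cells: B2, E3, A3.
Each moves up a 4th. Continuing: D4 → G4 → C5.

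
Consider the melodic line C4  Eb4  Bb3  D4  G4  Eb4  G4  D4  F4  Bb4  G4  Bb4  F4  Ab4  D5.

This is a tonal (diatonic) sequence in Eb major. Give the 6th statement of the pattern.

F5 Ab5 Eb5 G5 C6

Unit = 5 notes; the statements start on C4, Eb4, G4, moving up a 3rd each time.
Continuing the starts: Bb4 → D5 → F5.
Statement 6 starts on F5 and keeps the same diatonic contour: F5 Ab5 Eb5 G5 C6.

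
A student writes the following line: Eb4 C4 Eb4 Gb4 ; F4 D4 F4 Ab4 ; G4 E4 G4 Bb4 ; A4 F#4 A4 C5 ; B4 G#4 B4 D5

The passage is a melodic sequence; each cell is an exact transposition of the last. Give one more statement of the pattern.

Taking 4-note groups, the heads are Eb4, F4, G4, A4, B4: the pattern moves up a 2nd.
From C#5 the exact shape gives C#5 A#4 C#5 E5.

C#5 A#4 C#5 E5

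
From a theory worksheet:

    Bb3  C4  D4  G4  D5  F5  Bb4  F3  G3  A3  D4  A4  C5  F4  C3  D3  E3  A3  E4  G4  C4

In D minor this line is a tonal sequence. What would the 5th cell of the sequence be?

With a 7-note motive the entries are Bb3, F3, C3, each down a 4th from the previous.
Carrying on: G2 → D2.
Statement 5 starts on D2 and keeps the same diatonic contour: D2 E2 F2 Bb2 F3 A3 D3.

D2 E2 F2 Bb2 F3 A3 D3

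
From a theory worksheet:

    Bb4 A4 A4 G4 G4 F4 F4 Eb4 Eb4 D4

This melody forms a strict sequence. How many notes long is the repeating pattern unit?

Try groups of 2 (5 cells in 10 notes):
Bb4 A4 | A4 G4 | G4 F4 | F4 Eb4 | Eb4 D4
That's a consistent down a 2nd shift per cell, and no other grouping gives one.

2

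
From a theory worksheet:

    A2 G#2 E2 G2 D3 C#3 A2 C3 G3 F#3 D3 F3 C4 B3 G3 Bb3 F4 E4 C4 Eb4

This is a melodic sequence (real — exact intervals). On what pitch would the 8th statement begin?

Ab5

With a 4-note motive the entries are A2, D3, G3, C4, F4, each up a 4th from the previous.
Continuing: Bb4 → Eb5 → Ab5. Statement 8 starts on Ab5.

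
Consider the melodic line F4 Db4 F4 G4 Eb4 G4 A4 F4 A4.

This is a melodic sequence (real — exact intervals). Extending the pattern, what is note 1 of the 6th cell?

D#5

With 3-note cells, note 1 of each statement runs F4, G4, A4.
Extending up a 2nd: B4 → C#5 → D#5.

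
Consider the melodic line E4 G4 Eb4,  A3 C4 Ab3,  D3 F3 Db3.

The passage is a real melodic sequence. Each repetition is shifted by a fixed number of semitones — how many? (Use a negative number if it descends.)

-7

The 3-note cells begin on E4, A3, D3 — each down a 5th from the last.
E4 to A3 spans -7 semitones.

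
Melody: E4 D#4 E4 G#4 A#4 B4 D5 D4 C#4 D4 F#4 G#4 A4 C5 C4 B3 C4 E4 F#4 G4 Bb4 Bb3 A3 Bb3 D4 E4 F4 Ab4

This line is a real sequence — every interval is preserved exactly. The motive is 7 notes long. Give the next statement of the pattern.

With a 7-note motive the entries are E4, D4, C4, Bb3, each down a 2nd from the previous.
From Ab3 the exact shape gives Ab3 G3 Ab3 C4 D4 Eb4 Gb4.

Ab3 G3 Ab3 C4 D4 Eb4 Gb4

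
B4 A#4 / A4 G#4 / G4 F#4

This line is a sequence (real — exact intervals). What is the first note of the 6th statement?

Db4

The 2-note cells begin on B4, A4, G4 — each down a 2nd from the last.
Continuing: F4 → Eb4 → Db4. Statement 6 starts on Db4.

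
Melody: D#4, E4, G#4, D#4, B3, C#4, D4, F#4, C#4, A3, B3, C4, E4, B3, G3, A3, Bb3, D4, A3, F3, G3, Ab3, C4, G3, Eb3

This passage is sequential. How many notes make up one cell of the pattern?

There are 25 notes; a 5-note unit gives 5 cells:
D#4 E4 G#4 D#4 B3 | C#4 D4 F#4 C#4 A3 | B3 C4 E4 B3 G3 | A3 Bb3 D4 A3 F3 | G3 Ab3 C4 G3 Eb3
That's a consistent down a 2nd shift per cell, and no other grouping gives one.

5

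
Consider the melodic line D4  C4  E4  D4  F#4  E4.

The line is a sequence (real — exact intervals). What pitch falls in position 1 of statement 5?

A#4

Grouping in 2s, the 1st note of each cell is D4, E4, F#4.
Extending up a 2nd: G#4 → A#4.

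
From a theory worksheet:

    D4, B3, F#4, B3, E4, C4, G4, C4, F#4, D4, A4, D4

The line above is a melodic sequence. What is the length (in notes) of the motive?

4

There are 12 notes; a 4-note unit gives 3 cells:
D4 B3 F#4 B3 | E4 C4 G4 C4 | F#4 D4 A4 D4
Every group is a transposition up a 2nd of the one before; no shorter unit works.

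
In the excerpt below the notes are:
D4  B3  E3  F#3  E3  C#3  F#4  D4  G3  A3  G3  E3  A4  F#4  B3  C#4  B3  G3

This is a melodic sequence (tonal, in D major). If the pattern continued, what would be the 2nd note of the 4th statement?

A4

Grouping in 6s, the 2nd note of each cell is B3, D4, F#4.
One more up a 3rd gives A4.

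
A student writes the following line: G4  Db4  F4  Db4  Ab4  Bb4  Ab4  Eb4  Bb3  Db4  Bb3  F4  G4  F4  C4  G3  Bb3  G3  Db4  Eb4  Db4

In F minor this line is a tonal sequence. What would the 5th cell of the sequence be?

F3 C3 Eb3 C3 G3 Ab3 G3

Taking 7-note groups, the heads are G4, Eb4, C4: the pattern moves down a 3rd.
Continuing the starts: Ab3 → F3.
From F3 the diatonic shape gives F3 C3 Eb3 C3 G3 Ab3 G3.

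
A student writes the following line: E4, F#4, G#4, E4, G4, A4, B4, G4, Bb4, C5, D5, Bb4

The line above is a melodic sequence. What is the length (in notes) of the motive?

12 notes total. Splitting into 3 groups of 4:
E4 F#4 G#4 E4 | G4 A4 B4 G4 | Bb4 C5 D5 Bb4
Each cell is the previous one up a 3rd — so the unit is 4 notes.

4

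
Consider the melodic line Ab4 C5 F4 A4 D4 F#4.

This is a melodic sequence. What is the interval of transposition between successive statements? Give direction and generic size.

Unit = 2 notes; the statements start on Ab4, F4, D4, moving down a 3rd each time.
From Ab4 to F4: down a 3rd.

down a 3rd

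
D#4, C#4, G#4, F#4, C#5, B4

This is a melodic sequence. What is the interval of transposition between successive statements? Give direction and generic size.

Taking 2-note groups, the heads are D#4, G#4, C#5: the pattern moves up a 4th.
From D#4 to G#4: up a 4th.

up a 4th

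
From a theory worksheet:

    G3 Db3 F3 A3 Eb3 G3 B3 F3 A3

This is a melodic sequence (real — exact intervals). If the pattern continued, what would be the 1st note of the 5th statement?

With 3-note cells, note 1 of each statement runs G3, A3, B3.
Each moves up a 2nd. Continuing: C#4 → D#4.

D#4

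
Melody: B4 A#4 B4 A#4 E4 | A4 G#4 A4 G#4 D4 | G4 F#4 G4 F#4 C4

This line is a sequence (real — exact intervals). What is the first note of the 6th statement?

Taking 5-note groups, the heads are B4, A4, G4: the pattern moves down a 2nd.
Continuing: F4 → Eb4 → Db4. Statement 6 starts on Db4.

Db4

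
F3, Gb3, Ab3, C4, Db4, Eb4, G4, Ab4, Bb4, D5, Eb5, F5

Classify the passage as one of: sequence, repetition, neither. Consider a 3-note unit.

Each 3-note cell is the previous one transposed up a 5th.

sequence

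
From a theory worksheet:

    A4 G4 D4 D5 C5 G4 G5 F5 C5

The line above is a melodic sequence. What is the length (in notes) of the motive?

3

9 notes total. Splitting into 3 groups of 3:
A4 G4 D4 | D5 C5 G4 | G5 F5 C5
That's a consistent up a 4th shift per cell, and no other grouping gives one.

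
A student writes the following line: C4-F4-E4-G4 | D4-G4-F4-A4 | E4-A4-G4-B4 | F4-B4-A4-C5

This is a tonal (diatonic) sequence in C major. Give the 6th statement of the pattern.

A4 D5 C5 E5

Taking 4-note groups, the heads are C4, D4, E4, F4: the pattern moves up a 2nd.
Continuing the starts: G4 → A4.
So cell 6 is A4 D5 C5 E5.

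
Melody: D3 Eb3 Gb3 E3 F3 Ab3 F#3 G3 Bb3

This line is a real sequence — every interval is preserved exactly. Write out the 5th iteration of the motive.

A#3 B3 D4

The 3-note cells begin on D3, E3, F#3 — each up a 2nd from the last.
Continuing the starts: G#3 → A#3.
Statement 5 starts on A#3 and keeps the same exact contour: A#3 B3 D4.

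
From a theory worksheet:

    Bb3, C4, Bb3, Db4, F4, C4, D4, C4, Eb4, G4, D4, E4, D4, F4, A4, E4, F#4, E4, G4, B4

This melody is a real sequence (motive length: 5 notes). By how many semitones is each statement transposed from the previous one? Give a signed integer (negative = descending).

2

Unit = 5 notes; the statements start on Bb3, C4, D4, E4, moving up a 2nd each time.
Bb3 to C4 spans +2 semitones.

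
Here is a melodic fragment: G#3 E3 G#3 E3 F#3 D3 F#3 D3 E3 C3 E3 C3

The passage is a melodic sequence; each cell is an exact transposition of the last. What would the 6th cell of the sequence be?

The 4-note cells begin on G#3, F#3, E3 — each down a 2nd from the last.
Extending down a 2nd: D3 → C3 → Bb2.
So cell 6 is Bb2 Gb2 Bb2 Gb2.

Bb2 Gb2 Bb2 Gb2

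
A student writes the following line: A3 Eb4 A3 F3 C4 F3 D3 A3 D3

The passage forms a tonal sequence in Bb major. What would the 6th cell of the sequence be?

Eb2 Bb2 Eb2

With a 3-note motive the entries are A3, F3, D3, each down a 3rd from the previous.
Carrying on: Bb2 → G2 → Eb2.
From Eb2 the diatonic shape gives Eb2 Bb2 Eb2.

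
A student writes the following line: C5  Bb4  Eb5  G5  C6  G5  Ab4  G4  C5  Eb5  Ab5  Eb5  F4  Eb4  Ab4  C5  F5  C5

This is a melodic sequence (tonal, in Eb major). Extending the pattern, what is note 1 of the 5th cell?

The unit is 6 notes. Position-1 pitches of the 3 shown cells: C5, Ab4, F4.
Carrying that down a 3rd forward: D4 → Bb3.

Bb3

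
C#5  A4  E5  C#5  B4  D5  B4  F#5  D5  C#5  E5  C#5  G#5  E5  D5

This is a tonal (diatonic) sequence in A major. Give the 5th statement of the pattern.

G#5 E5 B5 G#5 F#5

The 5-note cells begin on C#5, D5, E5 — each up a 2nd from the last.
Extending up a 2nd: F#5 → G#5.
So cell 5 is G#5 E5 B5 G#5 F#5.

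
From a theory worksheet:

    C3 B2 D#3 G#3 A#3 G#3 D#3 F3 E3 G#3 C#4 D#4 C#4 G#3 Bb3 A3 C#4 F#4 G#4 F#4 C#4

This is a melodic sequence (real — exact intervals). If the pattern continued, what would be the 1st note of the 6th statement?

Db5

With 7-note cells, note 1 of each statement runs C3, F3, Bb3.
Each moves up a 4th. Continuing: Eb4 → Ab4 → Db5.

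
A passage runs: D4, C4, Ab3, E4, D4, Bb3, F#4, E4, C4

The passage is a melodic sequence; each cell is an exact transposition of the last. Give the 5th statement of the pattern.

Taking 3-note groups, the heads are D4, E4, F#4: the pattern moves up a 2nd.
Continuing the starts: G#4 → A#4.
From A#4 the exact shape gives A#4 G#4 E4.

A#4 G#4 E4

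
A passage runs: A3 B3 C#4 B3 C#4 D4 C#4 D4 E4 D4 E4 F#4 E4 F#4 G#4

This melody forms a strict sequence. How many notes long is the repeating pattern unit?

3

15 notes total. Splitting into 5 groups of 3:
A3 B3 C#4 | B3 C#4 D4 | C#4 D4 E4 | D4 E4 F#4 | E4 F#4 G#4
That's a consistent up a 2nd shift per cell, and no other grouping gives one.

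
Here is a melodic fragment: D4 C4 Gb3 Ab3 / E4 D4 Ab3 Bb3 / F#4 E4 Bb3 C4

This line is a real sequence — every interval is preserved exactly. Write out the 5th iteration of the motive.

Unit = 4 notes; the statements start on D4, E4, F#4, moving up a 2nd each time.
Continuing the starts: G#4 → A#4.
From A#4 the exact shape gives A#4 G#4 D4 E4.

A#4 G#4 D4 E4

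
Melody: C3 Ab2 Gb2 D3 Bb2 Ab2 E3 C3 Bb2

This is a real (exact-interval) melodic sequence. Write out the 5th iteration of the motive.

G#3 E3 D3

The 3-note cells begin on C3, D3, E3 — each up a 2nd from the last.
Continuing the starts: F#3 → G#3.
So cell 5 is G#3 E3 D3.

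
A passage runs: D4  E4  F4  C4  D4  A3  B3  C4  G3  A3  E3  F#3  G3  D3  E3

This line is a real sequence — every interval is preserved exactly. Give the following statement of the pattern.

B2 C#3 D3 A2 B2

With a 5-note motive the entries are D4, A3, E3, each down a 4th from the previous.
From B2 the exact shape gives B2 C#3 D3 A2 B2.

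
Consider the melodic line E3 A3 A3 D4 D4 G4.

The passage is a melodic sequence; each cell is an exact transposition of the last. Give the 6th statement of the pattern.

Unit = 2 notes; the statements start on E3, A3, D4, moving up a 4th each time.
Extending up a 4th: G4 → C5 → F5.
Statement 6 starts on F5 and keeps the same exact contour: F5 Bb5.

F5 Bb5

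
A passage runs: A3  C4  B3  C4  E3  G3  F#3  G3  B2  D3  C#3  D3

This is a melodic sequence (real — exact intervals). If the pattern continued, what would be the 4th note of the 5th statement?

Grouping in 4s, the 4th note of each cell is C4, G3, D3.
Each moves down a 4th. Continuing: A2 → E2.

E2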